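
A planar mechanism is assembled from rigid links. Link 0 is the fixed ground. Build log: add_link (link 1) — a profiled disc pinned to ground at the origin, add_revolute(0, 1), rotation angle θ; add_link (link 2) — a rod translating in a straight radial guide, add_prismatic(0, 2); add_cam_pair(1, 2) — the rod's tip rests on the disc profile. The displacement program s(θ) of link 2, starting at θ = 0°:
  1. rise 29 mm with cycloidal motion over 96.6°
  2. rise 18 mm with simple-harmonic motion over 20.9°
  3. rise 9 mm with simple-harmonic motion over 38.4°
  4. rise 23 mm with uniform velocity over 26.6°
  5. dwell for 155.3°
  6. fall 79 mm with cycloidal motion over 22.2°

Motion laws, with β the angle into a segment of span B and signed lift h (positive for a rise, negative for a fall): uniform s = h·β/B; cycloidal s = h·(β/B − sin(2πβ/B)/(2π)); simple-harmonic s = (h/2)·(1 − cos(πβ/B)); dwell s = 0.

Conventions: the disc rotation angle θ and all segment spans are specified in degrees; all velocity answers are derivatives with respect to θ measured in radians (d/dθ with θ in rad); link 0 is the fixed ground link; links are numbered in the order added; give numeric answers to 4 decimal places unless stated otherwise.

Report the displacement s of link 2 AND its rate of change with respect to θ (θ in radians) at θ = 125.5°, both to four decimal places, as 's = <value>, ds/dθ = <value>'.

seg 1 [0°–96.6°] cycloidal, h=29: full span → s += 29 → s = 29.0000
seg 2 [96.6°–117.5°] simple-harmonic, h=18: full span → s += 18 → s = 47.0000
seg 3 [117.5°–155.9°] simple-harmonic, h=9: θ=125.5° here. β=8, B=38.4. 9/2·(1 − cos(π·0.2083)) = 0.9299 → s = 47.9299
velocity in seg [117.5°–155.9°] (simple-harmonic), θ in radians: β = 8° = 0.1396 rad, B = 38.4° = 0.6702 rad; ds/dθ = (πh/(2B)) sin(πβ/B) = (π·9/(2·0.6702)) sin(π·0.2083) = 12.841061 mm/rad

s = 47.9299, ds/dθ = 12.8411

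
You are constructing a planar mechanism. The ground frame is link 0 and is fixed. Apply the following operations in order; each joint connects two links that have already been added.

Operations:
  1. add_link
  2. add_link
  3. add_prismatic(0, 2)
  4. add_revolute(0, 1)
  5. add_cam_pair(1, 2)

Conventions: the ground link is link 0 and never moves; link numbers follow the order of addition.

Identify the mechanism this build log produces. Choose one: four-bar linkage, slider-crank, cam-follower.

links: 3 (incl. ground); joints: 1 revolute, 1 prismatic, 1 higher (cam) pair, forming one closed loop
3 links, revolute + prismatic + higher pair in one loop → cam-follower

cam-follower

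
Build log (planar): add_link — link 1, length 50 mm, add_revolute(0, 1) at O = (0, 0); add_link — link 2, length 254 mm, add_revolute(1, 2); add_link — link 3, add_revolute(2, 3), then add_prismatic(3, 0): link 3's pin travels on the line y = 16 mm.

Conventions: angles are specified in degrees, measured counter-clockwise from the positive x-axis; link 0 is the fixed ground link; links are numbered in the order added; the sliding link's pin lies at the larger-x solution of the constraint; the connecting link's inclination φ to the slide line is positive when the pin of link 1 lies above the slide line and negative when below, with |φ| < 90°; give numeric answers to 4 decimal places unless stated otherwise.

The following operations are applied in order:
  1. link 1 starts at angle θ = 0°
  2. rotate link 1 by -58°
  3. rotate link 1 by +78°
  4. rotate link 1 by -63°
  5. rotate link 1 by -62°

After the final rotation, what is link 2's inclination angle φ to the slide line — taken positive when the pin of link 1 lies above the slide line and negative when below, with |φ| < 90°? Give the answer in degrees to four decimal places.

geometry: r = 50 mm, L = 254 mm, e = 16 mm; θ starts at 0°
rotate link 1 by -58°: θ ← 0° -58° = -58°
rotate link 1 by +78°: θ ← -58° +78° = 20°
rotate link 1 by -63°: θ ← 20° -63° = -43°
rotate link 1 by -62°: θ ← -43° -62° = -105°
h = r sin θ − e = -48.296291 − 16 = -64.296291
sin φ = h / L = -64.296291 / 254 = -0.25313501
φ = arcsin(-0.25313501) = -14.663104°

-14.6631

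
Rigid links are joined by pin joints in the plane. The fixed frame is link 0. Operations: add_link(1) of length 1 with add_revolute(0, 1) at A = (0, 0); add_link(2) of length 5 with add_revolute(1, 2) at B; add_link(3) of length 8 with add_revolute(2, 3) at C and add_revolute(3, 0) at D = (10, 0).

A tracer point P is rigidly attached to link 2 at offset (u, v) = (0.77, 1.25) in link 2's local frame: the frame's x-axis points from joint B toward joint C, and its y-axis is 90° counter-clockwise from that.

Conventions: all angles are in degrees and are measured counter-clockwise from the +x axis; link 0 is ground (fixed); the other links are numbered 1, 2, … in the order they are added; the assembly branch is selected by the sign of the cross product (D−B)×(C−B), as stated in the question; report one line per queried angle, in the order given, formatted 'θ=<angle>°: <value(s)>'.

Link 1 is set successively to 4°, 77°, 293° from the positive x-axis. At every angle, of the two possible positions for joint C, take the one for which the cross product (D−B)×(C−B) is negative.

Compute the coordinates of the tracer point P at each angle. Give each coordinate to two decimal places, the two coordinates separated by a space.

A=(0,0), D=(10.00,0)
θ=4°: B = A + 1.00·(cos4°, sin4°) = (0.9976, 0.0698)
θ=4°: |BD| = 9.0027
θ=4°: circle(B,5.00) ∩ circle(D,8.00): a=2.3353, h=4.4211
θ=4°:   candidates: C₊=(3.3671,4.4726) cross=39.802; C₋=(3.2986,-4.3693) cross=-39.802
θ=4°:   branch - wants cross < 0 → take C=(3.2986,-4.3693) (cross=-39.802)
θ=4°: ex = (C−B)/|BC| = (0.4602,-0.8878); ey = (0.8878,0.4602)
θ=4°: P = B + 0.77·ex + 1.25·ey = (2.4617,-0.0386)
θ=77°: B = A + 1.00·(cos77°, sin77°) = (0.2250, 0.9744)
θ=77°: |BD| = 9.8235
θ=77°: circle(B,5.00) ∩ circle(D,8.00): a=2.9267, h=4.0539
θ=77°:   candidates: C₊=(3.5393,4.7180) cross=39.824; C₋=(2.7351,-3.3499) cross=-39.824
θ=77°:   branch - wants cross < 0 → take C=(2.7351,-3.3499) (cross=-39.824)
θ=77°: ex = (C−B)/|BC| = (0.5020,-0.8648); ey = (0.8648,0.5020)
θ=77°: P = B + 0.77·ex + 1.25·ey = (1.6926,0.9360)
θ=293°: B = A + 1.00·(cos293°, sin293°) = (0.3907, -0.9205)
θ=293°: |BD| = 9.6533
θ=293°: circle(B,5.00) ∩ circle(D,8.00): a=2.8066, h=4.1380
θ=293°:   candidates: C₊=(2.7899,3.4663) cross=39.945; C₋=(3.5791,-4.7720) cross=-39.945
θ=293°:   branch - wants cross < 0 → take C=(3.5791,-4.7720) (cross=-39.945)
θ=293°: ex = (C−B)/|BC| = (0.6377,-0.7703); ey = (0.7703,0.6377)
θ=293°: P = B + 0.77·ex + 1.25·ey = (1.8446,-0.7165)

θ=4°: 2.46 -0.04
θ=77°: 1.69 0.94
θ=293°: 1.84 -0.72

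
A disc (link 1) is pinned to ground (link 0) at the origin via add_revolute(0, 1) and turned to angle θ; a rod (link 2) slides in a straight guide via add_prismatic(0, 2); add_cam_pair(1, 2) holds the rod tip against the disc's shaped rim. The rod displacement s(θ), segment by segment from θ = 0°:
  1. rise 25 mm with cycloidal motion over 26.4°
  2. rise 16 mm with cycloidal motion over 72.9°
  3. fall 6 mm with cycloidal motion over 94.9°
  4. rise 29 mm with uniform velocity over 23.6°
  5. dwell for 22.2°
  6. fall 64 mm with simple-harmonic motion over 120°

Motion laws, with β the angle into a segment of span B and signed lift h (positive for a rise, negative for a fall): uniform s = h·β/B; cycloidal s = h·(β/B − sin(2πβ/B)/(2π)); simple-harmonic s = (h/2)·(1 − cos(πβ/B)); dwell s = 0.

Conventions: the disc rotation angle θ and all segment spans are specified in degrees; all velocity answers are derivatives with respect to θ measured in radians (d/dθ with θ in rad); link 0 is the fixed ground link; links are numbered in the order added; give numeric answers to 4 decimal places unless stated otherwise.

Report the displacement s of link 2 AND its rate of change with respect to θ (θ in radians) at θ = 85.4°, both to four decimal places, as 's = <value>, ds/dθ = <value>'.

segment 1 (0° to 26.4°, cycloidal, h = 25) is passed completely: s = 0.0000 + (25) = 25.0000
θ = 85.4° falls in segment 2 (26.4° to 99.3°, cycloidal, h = 16): β = 85.4 − 26.4 = 59°, B = 72.9°; Δs = 16·(0.8093 − sin(2π·0.8093)/(2π)) = 15.3208; s = 25.0000 + 15.3208 = 40.3208
velocity in seg [26.4°–99.3°] (cycloidal), θ in radians: β = 59° = 1.0297 rad, B = 72.9° = 1.2723 rad; ds/dθ = (h/B)(1 − cos(2πβ/B)) = (16/1.2723)(1 − cos(2π·0.8093)) = 7.995384 mm/rad

s = 40.3208, ds/dθ = 7.9954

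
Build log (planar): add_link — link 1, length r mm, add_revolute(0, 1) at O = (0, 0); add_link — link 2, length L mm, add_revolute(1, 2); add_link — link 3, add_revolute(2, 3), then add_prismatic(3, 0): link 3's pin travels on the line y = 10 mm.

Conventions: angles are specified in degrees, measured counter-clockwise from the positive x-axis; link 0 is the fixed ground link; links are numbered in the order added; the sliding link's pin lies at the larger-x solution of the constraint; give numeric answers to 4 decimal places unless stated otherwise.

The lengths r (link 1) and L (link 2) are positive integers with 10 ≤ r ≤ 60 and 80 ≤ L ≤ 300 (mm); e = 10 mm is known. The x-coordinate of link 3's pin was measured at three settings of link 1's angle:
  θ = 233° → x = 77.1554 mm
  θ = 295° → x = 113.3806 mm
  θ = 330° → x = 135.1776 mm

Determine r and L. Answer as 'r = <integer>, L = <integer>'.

constraint per measurement: (x − r cos θ)² + (r sin θ − e)² = L²
subtracting the θ₁ and θ₂ equations cancels the r² and L² terms:
r = (x₁² − x₂²) / (2[(x₁cos θ₁ + e sin θ₁) − (x₂cos θ₂ + e sin θ₂)]) = 36.9999 → r = 37
L² = (x₁ − r cos θ₁)² + (r sin θ₁ − e)² = 11449.0087 → L = 107.0000 → L = 107
check at θ₃=330°: x = 135.1776 (printed 135.1776) ✓

r = 37, L = 107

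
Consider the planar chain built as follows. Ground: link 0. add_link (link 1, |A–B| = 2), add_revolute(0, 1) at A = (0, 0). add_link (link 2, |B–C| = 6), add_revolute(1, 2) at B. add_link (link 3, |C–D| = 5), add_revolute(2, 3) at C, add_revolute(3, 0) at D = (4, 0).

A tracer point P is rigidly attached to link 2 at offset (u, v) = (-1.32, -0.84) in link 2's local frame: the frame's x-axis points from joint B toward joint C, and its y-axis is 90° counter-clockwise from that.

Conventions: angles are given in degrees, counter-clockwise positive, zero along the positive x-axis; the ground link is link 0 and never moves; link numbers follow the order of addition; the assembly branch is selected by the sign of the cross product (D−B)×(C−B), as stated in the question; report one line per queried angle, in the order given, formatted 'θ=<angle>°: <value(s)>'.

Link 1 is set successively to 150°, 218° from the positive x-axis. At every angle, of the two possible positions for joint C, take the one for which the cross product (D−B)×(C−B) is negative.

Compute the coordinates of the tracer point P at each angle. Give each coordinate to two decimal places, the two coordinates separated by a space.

A=(0,0), D=(4.00,0)
θ=150°: B = A + 2.00·(cos150°, sin150°) = (-1.7321, 1.0000)
θ=150°: |BD| = 5.8186
θ=150°: circle(B,6.00) ∩ circle(D,5.00): a=3.8546, h=4.5981
θ=150°:   candidates: C₊=(2.8554,4.8672) cross=26.755; C₋=(1.2749,-4.1921) cross=-26.755
θ=150°:   branch - wants cross < 0 → take C=(1.2749,-4.1921) (cross=-26.755)
θ=150°: ex = (C−B)/|BC| = (0.5012,-0.8654); ey = (0.8654,0.5012)
θ=150°: P = B + -1.32·ex + -0.84·ey = (-3.1205,1.7213)
θ=218°: B = A + 2.00·(cos218°, sin218°) = (-1.5760, -1.2313)
θ=218°: |BD| = 5.7104
θ=218°: circle(B,6.00) ∩ circle(D,5.00): a=3.8183, h=4.6282
θ=218°:   candidates: C₊=(1.1545,4.1114) cross=26.429; C₋=(3.1505,-4.9273) cross=-26.429
θ=218°:   branch - wants cross < 0 → take C=(3.1505,-4.9273) (cross=-26.429)
θ=218°: ex = (C−B)/|BC| = (0.7877,-0.6160); ey = (0.6160,0.7877)
θ=218°: P = B + -1.32·ex + -0.84·ey = (-3.1333,-1.0799)

θ=150°: -3.12 1.72
θ=218°: -3.13 -1.08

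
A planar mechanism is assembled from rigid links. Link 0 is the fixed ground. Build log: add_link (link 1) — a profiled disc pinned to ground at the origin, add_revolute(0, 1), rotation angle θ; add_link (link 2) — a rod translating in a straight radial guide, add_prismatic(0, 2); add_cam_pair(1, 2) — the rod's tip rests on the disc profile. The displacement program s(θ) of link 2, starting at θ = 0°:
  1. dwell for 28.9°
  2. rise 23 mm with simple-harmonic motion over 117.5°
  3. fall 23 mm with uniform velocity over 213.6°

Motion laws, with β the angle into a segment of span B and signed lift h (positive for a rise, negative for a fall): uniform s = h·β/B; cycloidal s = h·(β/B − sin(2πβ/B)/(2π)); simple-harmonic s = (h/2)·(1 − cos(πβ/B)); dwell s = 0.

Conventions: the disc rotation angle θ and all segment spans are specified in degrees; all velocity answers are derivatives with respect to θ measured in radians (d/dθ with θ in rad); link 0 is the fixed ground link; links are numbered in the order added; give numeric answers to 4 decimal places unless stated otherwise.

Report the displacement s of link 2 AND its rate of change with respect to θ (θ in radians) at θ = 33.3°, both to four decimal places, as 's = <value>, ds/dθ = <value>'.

seg 1 [0°–28.9°] dwell: s stays 0.0000
seg 2 [28.9°–146.4°] simple-harmonic, h=23: θ=33.3° here. β=4.4, B=117.5. 23/2·(1 − cos(π·0.0374)) = 0.0795 → s = 0.0795
velocity in seg [28.9°–146.4°] (simple-harmonic), θ in radians: β = 4.4° = 0.0768 rad, B = 117.5° = 2.0508 rad; ds/dθ = (πh/(2B)) sin(πβ/B) = (π·23/(2·2.0508)) sin(π·0.0374) = 2.067735 mm/rad

s = 0.0795, ds/dθ = 2.0677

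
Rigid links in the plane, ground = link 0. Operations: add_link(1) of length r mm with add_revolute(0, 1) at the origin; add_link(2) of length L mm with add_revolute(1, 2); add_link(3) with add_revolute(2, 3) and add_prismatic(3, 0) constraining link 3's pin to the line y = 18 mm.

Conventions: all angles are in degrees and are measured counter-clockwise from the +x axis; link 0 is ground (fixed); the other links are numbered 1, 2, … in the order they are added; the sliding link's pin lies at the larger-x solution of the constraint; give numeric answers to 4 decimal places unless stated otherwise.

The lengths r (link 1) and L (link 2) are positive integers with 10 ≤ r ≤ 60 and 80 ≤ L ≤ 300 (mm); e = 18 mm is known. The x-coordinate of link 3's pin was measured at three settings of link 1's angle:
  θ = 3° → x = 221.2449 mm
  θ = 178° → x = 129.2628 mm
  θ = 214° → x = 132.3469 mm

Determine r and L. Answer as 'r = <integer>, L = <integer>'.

constraint per measurement: (x − r cos θ)² + (r sin θ − e)² = L²
subtracting the θ₁ and θ₂ equations cancels the r² and L² terms:
r = (x₁² − x₂²) / (2[(x₁cos θ₁ + e sin θ₁) − (x₂cos θ₂ + e sin θ₂)]) = 46.0000 → r = 46
L² = (x₁ − r cos θ₁)² + (r sin θ₁ − e)² = 30976.0018 → L = 176.0000 → L = 176
check at θ₃=214°: x = 132.3469 (printed 132.3469) ✓

r = 46, L = 176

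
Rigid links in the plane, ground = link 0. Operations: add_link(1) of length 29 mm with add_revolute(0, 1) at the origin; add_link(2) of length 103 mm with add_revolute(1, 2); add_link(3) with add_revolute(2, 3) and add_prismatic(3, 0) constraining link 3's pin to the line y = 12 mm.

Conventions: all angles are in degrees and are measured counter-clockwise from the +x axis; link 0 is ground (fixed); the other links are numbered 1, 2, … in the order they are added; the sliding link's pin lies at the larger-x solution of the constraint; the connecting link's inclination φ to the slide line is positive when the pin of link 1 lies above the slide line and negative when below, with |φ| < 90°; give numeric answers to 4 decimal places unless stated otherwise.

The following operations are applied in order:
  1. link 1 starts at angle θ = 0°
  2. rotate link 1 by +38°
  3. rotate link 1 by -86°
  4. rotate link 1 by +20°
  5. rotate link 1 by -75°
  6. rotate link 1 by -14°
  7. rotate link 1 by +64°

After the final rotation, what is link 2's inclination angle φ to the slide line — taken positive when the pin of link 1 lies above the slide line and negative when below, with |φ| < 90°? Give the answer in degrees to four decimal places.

geometry: r = 29 mm, L = 103 mm, e = 12 mm; θ starts at 0°
rotate link 1 by +38°: θ ← 0° +38° = 38°
rotate link 1 by -86°: θ ← 38° -86° = -48°
rotate link 1 by +20°: θ ← -48° +20° = -28°
rotate link 1 by -75°: θ ← -28° -75° = -103°
rotate link 1 by -14°: θ ← -103° -14° = -117°
rotate link 1 by +64°: θ ← -117° +64° = -53°
h = r sin θ − e = -23.160430 − 12 = -35.160430
sin φ = h / L = -35.160430 / 103 = -0.34136340
φ = arcsin(-0.34136340) = -19.959961°

-19.9600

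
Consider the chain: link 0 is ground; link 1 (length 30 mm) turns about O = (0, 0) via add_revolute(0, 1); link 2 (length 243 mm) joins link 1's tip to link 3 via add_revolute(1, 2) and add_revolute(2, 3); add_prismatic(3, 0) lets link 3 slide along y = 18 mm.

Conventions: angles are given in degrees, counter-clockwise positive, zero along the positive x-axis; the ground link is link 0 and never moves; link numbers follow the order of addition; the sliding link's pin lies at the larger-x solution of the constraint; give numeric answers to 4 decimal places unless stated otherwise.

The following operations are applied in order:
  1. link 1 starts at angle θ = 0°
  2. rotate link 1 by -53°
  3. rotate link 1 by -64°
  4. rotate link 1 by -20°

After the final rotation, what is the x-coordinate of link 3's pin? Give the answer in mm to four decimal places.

geometry: r = 30 mm, L = 243 mm, e = 18 mm; θ starts at 0°
rotate link 1 by -53°: θ ← 0° -53° = -53°
rotate link 1 by -64°: θ ← -53° -64° = -117°
rotate link 1 by -20°: θ ← -117° -20° = -137°
crank pin P = (r cos θ, r sin θ) = (-21.940611, -20.459951)
h = r sin θ − e = -20.459951 − 18 = -38.459951
x = r cos θ + √(L² − h²) = -21.940611 + 239.937142 = 217.996531

217.9965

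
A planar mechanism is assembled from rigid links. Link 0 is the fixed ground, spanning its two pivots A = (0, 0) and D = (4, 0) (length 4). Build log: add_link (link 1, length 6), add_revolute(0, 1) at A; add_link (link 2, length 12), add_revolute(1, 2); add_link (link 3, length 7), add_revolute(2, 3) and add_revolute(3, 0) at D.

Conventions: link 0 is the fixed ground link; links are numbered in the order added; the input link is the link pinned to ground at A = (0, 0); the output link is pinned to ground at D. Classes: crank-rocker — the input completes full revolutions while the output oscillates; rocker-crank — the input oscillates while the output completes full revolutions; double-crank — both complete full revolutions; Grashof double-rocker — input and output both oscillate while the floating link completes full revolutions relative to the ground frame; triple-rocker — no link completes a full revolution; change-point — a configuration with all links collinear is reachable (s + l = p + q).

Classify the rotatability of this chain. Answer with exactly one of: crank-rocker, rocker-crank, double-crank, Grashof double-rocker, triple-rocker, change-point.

lengths: ground=4, input=6, coupler=12, output=7
sorted: s=4 (shortest), l=12 (longest), p+q=13
s + l = 16 vs p + q = 13
s + l > p + q → non-Grashof → no link fully rotates → triple-rocker

triple-rocker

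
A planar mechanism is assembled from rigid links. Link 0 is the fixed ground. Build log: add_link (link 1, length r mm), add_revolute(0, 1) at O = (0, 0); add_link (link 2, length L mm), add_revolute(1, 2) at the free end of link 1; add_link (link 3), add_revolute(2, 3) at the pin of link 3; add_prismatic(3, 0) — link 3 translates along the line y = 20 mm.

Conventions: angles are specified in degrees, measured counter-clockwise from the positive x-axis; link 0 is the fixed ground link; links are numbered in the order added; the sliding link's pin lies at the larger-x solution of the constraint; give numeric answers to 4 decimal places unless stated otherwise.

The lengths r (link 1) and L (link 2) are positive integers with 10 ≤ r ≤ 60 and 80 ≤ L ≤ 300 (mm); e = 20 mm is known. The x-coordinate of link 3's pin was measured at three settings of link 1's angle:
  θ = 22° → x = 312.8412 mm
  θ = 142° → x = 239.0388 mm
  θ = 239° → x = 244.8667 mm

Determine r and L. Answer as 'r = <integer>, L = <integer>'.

constraint per measurement: (x − r cos θ)² + (r sin θ − e)² = L²
subtracting the θ₁ and θ₂ equations cancels the r² and L² terms:
r = (x₁² − x₂²) / (2[(x₁cos θ₁ + e sin θ₁) − (x₂cos θ₂ + e sin θ₂)]) = 43.0000 → r = 43
L² = (x₁ − r cos θ₁)² + (r sin θ₁ − e)² = 74529.0204 → L = 273.0000 → L = 273
check at θ₃=239°: x = 244.8667 (printed 244.8667) ✓

r = 43, L = 273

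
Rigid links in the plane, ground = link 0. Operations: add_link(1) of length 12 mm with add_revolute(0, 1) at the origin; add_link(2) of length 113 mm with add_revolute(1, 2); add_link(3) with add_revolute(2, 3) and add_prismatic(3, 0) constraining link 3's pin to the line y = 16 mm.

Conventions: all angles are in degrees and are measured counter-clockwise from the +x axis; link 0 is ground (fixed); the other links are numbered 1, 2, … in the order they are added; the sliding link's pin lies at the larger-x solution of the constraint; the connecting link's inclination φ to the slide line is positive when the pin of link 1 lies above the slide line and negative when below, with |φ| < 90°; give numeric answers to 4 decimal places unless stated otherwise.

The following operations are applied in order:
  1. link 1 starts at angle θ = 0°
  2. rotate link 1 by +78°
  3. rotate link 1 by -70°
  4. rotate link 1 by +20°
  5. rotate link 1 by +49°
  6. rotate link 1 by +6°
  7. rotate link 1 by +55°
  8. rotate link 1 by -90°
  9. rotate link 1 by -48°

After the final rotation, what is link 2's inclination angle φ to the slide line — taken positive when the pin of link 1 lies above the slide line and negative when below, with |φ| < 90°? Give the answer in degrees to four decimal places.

geometry: r = 12 mm, L = 113 mm, e = 16 mm; θ starts at 0°
rotate link 1 by +78°: θ ← 0° +78° = 78°
rotate link 1 by -70°: θ ← 78° -70° = 8°
rotate link 1 by +20°: θ ← 8° +20° = 28°
rotate link 1 by +49°: θ ← 28° +49° = 77°
rotate link 1 by +6°: θ ← 77° +6° = 83°
rotate link 1 by +55°: θ ← 83° +55° = 138°
rotate link 1 by -90°: θ ← 138° -90° = 48°
rotate link 1 by -48°: θ ← 48° -48° = 0°
h = r sin θ − e = 0.000000 − 16 = -16.000000
sin φ = h / L = -16.000000 / 113 = -0.14159292
φ = arcsin(-0.14159292) = -8.140032°

-8.1400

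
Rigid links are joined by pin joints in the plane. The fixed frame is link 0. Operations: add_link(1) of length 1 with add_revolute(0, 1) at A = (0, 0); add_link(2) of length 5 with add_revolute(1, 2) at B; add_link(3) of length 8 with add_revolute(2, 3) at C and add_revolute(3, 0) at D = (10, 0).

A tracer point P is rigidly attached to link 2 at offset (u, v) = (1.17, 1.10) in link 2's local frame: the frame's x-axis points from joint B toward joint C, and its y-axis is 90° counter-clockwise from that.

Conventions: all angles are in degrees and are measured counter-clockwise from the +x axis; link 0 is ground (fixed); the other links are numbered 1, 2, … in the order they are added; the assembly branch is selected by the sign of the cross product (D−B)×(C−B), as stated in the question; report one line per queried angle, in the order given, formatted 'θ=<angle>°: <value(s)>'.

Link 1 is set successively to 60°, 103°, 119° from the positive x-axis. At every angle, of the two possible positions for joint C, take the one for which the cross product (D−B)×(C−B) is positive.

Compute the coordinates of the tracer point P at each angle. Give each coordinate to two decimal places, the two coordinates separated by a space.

A=(0,0), D=(10.00,0)
θ=60°: B = A + 1.00·(cos60°, sin60°) = (0.5000, 0.8660)
θ=60°: |BD| = 9.5394
θ=60°: circle(B,5.00) ∩ circle(D,8.00): a=2.7255, h=4.1918
θ=60°:   candidates: C₊=(3.5948,4.7931) cross=39.987; C₋=(2.8337,-3.5559) cross=-39.987
θ=60°:   branch + wants cross > 0 → take C=(3.5948,4.7931) (cross=39.987)
θ=60°: ex = (C−B)/|BC| = (0.6190,0.7854); ey = (-0.7854,0.6190)
θ=60°: P = B + 1.17·ex + 1.10·ey = (0.3602,2.4658)
θ=103°: B = A + 1.00·(cos103°, sin103°) = (-0.2250, 0.9744)
θ=103°: |BD| = 10.2713
θ=103°: circle(B,5.00) ∩ circle(D,8.00): a=3.2371, h=3.8106
θ=103°:   candidates: C₊=(3.3591,4.4607) cross=39.140; C₋=(2.6361,-3.1262) cross=-39.140
θ=103°:   branch + wants cross > 0 → take C=(3.3591,4.4607) (cross=39.140)
θ=103°: ex = (C−B)/|BC| = (0.7168,0.6973); ey = (-0.6973,0.7168)
θ=103°: P = B + 1.17·ex + 1.10·ey = (-0.1533,2.5787)
θ=119°: B = A + 1.00·(cos119°, sin119°) = (-0.4848, 0.8746)
θ=119°: |BD| = 10.5212
θ=119°: circle(B,5.00) ∩ circle(D,8.00): a=3.4072, h=3.6594
θ=119°:   candidates: C₊=(3.2148,4.2381) cross=38.501; C₋=(2.6064,-3.0553) cross=-38.501
θ=119°:   branch + wants cross > 0 → take C=(3.2148,4.2381) (cross=38.501)
θ=119°: ex = (C−B)/|BC| = (0.7399,0.6727); ey = (-0.6727,0.7399)
θ=119°: P = B + 1.17·ex + 1.10·ey = (-0.3591,2.4756)

θ=60°: 0.36 2.47
θ=103°: -0.15 2.58
θ=119°: -0.36 2.48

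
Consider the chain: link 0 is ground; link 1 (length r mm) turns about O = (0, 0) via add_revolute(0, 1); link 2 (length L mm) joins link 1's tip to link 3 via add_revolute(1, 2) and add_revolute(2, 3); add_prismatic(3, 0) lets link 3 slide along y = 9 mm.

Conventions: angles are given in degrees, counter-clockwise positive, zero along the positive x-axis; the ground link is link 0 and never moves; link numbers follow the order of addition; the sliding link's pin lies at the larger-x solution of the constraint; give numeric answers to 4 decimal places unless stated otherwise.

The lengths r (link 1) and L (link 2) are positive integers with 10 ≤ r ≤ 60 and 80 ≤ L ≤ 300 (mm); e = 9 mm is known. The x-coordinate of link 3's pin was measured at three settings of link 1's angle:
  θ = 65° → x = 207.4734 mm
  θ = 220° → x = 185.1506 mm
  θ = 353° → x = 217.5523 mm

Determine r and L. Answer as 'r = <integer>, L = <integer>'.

constraint per measurement: (x − r cos θ)² + (r sin θ − e)² = L²
subtracting the θ₁ and θ₂ equations cancels the r² and L² terms:
r = (x₁² − x₂²) / (2[(x₁cos θ₁ + e sin θ₁) − (x₂cos θ₂ + e sin θ₂)]) = 18.0000 → r = 18
L² = (x₁ − r cos θ₁)² + (r sin θ₁ − e)² = 40000.0143 → L = 200.0000 → L = 200
check at θ₃=353°: x = 217.5523 (printed 217.5523) ✓

r = 18, L = 200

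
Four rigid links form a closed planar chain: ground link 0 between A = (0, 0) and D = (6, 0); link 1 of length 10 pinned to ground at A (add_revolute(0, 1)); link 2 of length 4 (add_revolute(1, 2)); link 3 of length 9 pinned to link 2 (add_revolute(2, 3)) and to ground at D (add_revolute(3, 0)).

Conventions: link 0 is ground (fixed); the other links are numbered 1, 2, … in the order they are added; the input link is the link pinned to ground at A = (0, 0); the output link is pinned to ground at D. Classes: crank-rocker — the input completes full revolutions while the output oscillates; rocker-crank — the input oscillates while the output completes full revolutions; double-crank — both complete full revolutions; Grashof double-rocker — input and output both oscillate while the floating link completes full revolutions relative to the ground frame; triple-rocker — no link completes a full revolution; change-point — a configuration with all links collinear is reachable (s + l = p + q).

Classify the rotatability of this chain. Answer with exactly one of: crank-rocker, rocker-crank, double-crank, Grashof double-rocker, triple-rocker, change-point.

lengths: ground=6, input=10, coupler=4, output=9
sorted: s=4 (shortest), l=10 (longest), p+q=15
s + l = 14 vs p + q = 15
s + l < p + q (Grashof) with shortest = coupler link → Grashof double-rocker

Grashof double-rocker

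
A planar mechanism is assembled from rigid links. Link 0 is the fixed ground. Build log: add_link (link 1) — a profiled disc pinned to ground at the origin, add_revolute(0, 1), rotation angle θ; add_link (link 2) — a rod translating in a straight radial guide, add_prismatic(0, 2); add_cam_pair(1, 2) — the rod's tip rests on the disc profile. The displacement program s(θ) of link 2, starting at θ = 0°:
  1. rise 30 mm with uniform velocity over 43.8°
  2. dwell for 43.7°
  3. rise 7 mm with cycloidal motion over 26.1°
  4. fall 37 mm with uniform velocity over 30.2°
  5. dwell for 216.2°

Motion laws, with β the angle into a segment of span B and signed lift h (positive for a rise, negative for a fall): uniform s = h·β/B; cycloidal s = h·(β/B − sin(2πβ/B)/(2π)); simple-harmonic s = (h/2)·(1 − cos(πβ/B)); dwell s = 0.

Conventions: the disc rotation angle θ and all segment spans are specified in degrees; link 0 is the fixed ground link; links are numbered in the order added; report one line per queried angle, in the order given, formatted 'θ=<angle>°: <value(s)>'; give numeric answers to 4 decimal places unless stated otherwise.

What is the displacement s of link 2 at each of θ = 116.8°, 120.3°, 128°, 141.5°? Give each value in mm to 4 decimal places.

seg 1 [0°–43.8°] uniform, h=30: full span → s += 30 → s = 30.0000
seg 2 [43.8°–87.5°] dwell: s stays 30.0000
seg 3 [87.5°–113.6°] cycloidal, h=7: full span → s += 7 → s = 37.0000
seg 4 [113.6°–143.8°] uniform, h=-37: θ=116.8° here. β=3.2, B=30.2. -37·3.2/30.2 = -3.9205 → s = 33.0795
seg 4 [113.6°–143.8°] uniform, h=-37: θ=120.3° here. β=6.7, B=30.2. -37·6.7/30.2 = -8.2086 → s = 28.7914
seg 4 [113.6°–143.8°] uniform, h=-37: θ=128° here. β=14.4, B=30.2. -37·14.4/30.2 = -17.6424 → s = 19.3576
seg 4 [113.6°–143.8°] uniform, h=-37: θ=141.5° here. β=27.9, B=30.2. -37·27.9/30.2 = -34.1821 → s = 2.8179

θ=116.8°: 33.0795
θ=120.3°: 28.7914
θ=128°: 19.3576
θ=141.5°: 2.8179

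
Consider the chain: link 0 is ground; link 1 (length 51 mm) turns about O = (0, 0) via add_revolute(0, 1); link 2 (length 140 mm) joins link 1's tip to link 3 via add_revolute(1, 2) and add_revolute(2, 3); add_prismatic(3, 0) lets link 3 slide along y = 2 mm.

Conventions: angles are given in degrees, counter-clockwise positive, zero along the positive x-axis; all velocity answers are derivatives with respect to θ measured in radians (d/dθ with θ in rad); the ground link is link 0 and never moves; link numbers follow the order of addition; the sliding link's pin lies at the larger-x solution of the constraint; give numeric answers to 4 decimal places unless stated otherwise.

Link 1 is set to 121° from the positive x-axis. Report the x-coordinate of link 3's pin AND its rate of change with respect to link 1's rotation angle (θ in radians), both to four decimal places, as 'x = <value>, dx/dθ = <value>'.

geometry: r = 51 mm, L = 140 mm, e = 2 mm
crank pin P = (r cos θ, r sin θ) = (-26.266942, 43.715532)
h = r sin θ − e = 43.715532 − 2 = 41.715532
x = r cos θ + √(L² − h²) = -26.266942 + 133.640616 = 107.373675
dx/dθ = −r sin θ − h·r cos θ/√(L² − h²) (θ in radians; h = 41.715532) = -35.516382

x = 107.3737, dx/dθ = -35.5164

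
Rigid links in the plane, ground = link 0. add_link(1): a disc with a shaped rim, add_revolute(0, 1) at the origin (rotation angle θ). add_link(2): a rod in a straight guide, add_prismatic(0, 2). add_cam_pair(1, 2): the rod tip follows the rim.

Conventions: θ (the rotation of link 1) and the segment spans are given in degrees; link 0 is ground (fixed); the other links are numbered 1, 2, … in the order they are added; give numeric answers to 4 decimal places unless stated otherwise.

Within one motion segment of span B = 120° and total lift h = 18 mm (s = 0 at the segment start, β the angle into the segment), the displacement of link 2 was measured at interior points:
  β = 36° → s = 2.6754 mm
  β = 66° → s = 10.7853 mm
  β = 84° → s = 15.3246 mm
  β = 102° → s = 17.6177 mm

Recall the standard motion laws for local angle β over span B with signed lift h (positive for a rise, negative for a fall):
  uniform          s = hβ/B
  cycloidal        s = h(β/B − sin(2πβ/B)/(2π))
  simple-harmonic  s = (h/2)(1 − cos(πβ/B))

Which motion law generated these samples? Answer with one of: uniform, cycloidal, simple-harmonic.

candidates at β/B = r: uniform s = h·r (linear in β); cycloidal s = h·(r − sin(2πr)/(2π)); simple-harmonic s = (h/2)(1 − cos(πr))
β=36°: printed 2.6754 | uniform 5.4000, cycloidal 2.6754, simple-harmonic 3.7099
β=66°: printed 10.7853 | uniform 9.9000, cycloidal 10.7853, simple-harmonic 10.4079
β=84°: printed 15.3246 | uniform 12.6000, cycloidal 15.3246, simple-harmonic 14.2901
β=102°: printed 17.6177 | uniform 15.3000, cycloidal 17.6177, simple-harmonic 17.0191
only one law matches every sample → cycloidal

cycloidal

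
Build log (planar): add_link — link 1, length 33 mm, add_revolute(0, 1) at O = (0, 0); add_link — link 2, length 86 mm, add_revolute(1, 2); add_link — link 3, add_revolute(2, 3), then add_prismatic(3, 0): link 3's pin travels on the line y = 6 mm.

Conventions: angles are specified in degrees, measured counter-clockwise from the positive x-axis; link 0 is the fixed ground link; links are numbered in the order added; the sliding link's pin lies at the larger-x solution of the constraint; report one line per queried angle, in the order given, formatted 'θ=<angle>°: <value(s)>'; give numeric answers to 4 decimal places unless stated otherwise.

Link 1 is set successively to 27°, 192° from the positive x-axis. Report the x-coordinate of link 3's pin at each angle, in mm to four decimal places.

geometry: r = 33 mm, L = 86 mm, e = 6 mm
θ=27°: crank pin P = (r cos θ, r sin θ) = (29.403215, 14.981686)
θ=27°: h = r sin θ − e = 14.981686 − 6 = 8.981686
θ=27°: x = r cos θ + √(L² − h²) = 29.403215 + 85.529698 = 114.932914
θ=192°: crank pin P = (r cos θ, r sin θ) = (-32.278871, -6.861086)
θ=192°: h = r sin θ − e = -6.861086 − 6 = -12.861086
θ=192°: x = r cos θ + √(L² − h²) = -32.278871 + 85.032891 = 52.754020

θ=27°: 114.9329
θ=192°: 52.7540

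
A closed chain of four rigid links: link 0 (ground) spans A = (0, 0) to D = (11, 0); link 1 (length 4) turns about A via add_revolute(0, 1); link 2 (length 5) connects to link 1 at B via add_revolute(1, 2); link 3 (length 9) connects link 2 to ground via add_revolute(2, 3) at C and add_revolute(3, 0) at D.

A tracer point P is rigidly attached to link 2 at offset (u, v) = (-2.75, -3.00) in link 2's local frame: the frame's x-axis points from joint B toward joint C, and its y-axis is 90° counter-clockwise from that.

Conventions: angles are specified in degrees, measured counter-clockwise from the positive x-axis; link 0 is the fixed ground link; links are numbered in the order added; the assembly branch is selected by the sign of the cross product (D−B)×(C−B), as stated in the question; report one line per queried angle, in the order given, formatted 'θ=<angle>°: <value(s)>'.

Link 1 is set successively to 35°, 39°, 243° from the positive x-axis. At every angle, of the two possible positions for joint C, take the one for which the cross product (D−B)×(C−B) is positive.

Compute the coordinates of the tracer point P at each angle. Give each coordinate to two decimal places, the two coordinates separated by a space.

A=(0,0), D=(11.00,0)
θ=35°: B = A + 4.00·(cos35°, sin35°) = (3.2766, 2.2943)
θ=35°: |BD| = 8.0570
θ=35°: circle(B,5.00) ∩ circle(D,9.00): a=0.5532, h=4.9693
θ=35°:   candidates: C₊=(5.2220,6.9003) cross=40.037; C₋=(2.3919,-2.6268) cross=-40.037
θ=35°:   branch + wants cross > 0 → take C=(5.2220,6.9003) (cross=40.037)
θ=35°: ex = (C−B)/|BC| = (0.3891,0.9212); ey = (-0.9212,0.3891)
θ=35°: P = B + -2.75·ex + -3.00·ey = (4.9703,-1.4062)
θ=39°: B = A + 4.00·(cos39°, sin39°) = (3.1086, 2.5173)
θ=39°: |BD| = 8.2832
θ=39°: circle(B,5.00) ∩ circle(D,9.00): a=0.7613, h=4.9417
θ=39°:   candidates: C₊=(5.3356,6.9939) cross=40.933; C₋=(2.3320,-2.4220) cross=-40.933
θ=39°:   branch + wants cross > 0 → take C=(5.3356,6.9939) (cross=40.933)
θ=39°: ex = (C−B)/|BC| = (0.4454,0.8953); ey = (-0.8953,0.4454)
θ=39°: P = B + -2.75·ex + -3.00·ey = (4.5697,-1.2811)
θ=243°: B = A + 4.00·(cos243°, sin243°) = (-1.8160, -3.5640)
θ=243°: |BD| = 13.3023
θ=243°: circle(B,5.00) ∩ circle(D,9.00): a=4.5463, h=2.0813
θ=243°:   candidates: C₊=(2.0065,-0.3408) cross=27.685; C₋=(3.1217,-4.3511) cross=-27.685
θ=243°:   branch + wants cross > 0 → take C=(2.0065,-0.3408) (cross=27.685)
θ=243°: ex = (C−B)/|BC| = (0.7645,0.6446); ey = (-0.6446,0.7645)
θ=243°: P = B + -2.75·ex + -3.00·ey = (-1.9844,-7.6302)

θ=35°: 4.97 -1.41
θ=39°: 4.57 -1.28
θ=243°: -1.98 -7.63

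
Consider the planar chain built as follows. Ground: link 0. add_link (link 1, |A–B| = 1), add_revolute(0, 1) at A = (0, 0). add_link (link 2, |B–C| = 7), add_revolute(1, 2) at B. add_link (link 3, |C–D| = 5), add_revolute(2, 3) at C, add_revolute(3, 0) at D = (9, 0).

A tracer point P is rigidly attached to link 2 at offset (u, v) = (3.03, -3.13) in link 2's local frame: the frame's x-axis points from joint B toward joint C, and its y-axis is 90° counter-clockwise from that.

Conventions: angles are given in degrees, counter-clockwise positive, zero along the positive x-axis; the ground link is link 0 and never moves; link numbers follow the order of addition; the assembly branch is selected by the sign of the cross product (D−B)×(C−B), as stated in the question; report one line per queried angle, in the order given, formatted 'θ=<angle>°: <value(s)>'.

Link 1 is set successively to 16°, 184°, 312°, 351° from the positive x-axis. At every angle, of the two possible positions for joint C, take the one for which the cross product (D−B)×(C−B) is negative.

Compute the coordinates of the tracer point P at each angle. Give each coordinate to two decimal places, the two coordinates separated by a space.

A=(0,0), D=(9.00,0)
θ=16°: B = A + 1.00·(cos16°, sin16°) = (0.9613, 0.2756)
θ=16°: |BD| = 8.0435
θ=16°: circle(B,7.00) ∩ circle(D,5.00): a=5.5136, h=4.3128
θ=16°:   candidates: C₊=(6.6194,4.3969) cross=34.690; C₋=(6.3239,-4.2235) cross=-34.690
θ=16°:   branch - wants cross < 0 → take C=(6.3239,-4.2235) (cross=-34.690)
θ=16°: ex = (C−B)/|BC| = (0.7661,-0.6427); ey = (0.6427,0.7661)
θ=16°: P = B + 3.03·ex + -3.13·ey = (1.2707,-4.0697)
θ=184°: B = A + 1.00·(cos184°, sin184°) = (-0.9976, -0.0698)
θ=184°: |BD| = 9.9978
θ=184°: circle(B,7.00) ∩ circle(D,5.00): a=6.1992, h=3.2512
θ=184°:   candidates: C₊=(5.1788,3.2246) cross=32.505; C₋=(5.2241,-3.2776) cross=-32.505
θ=184°:   branch - wants cross < 0 → take C=(5.2241,-3.2776) (cross=-32.505)
θ=184°: ex = (C−B)/|BC| = (0.8888,-0.4583); ey = (0.4583,0.8888)
θ=184°: P = B + 3.03·ex + -3.13·ey = (0.2612,-4.2403)
θ=312°: B = A + 1.00·(cos312°, sin312°) = (0.6691, -0.7431)
θ=312°: |BD| = 8.3639
θ=312°: circle(B,7.00) ∩ circle(D,5.00): a=5.6167, h=4.1776
θ=312°:   candidates: C₊=(5.8924,3.9170) cross=34.942; C₋=(6.6348,-4.4052) cross=-34.942
θ=312°:   branch - wants cross < 0 → take C=(6.6348,-4.4052) (cross=-34.942)
θ=312°: ex = (C−B)/|BC| = (0.8522,-0.5232); ey = (0.5232,0.8522)
θ=312°: P = B + 3.03·ex + -3.13·ey = (1.6140,-4.9958)
θ=351°: B = A + 1.00·(cos351°, sin351°) = (0.9877, -0.1564)
θ=351°: |BD| = 8.0138
θ=351°: circle(B,7.00) ∩ circle(D,5.00): a=5.5043, h=4.3246
θ=351°:   candidates: C₊=(6.4065,4.2748) cross=34.657; C₋=(6.5754,-4.3728) cross=-34.657
θ=351°:   branch - wants cross < 0 → take C=(6.5754,-4.3728) (cross=-34.657)
θ=351°: ex = (C−B)/|BC| = (0.7982,-0.6023); ey = (0.6023,0.7982)
θ=351°: P = B + 3.03·ex + -3.13·ey = (1.5211,-4.4800)

θ=16°: 1.27 -4.07
θ=184°: 0.26 -4.24
θ=312°: 1.61 -5.00
θ=351°: 1.52 -4.48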